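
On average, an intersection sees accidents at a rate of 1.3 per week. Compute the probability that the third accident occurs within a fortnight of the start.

0.4816

Over the interval, μ = 1.3 × 2 = 2.6 (a fortnight = 2 weeks).
The third arrival falls in the interval iff at least 3 events occur there: P(S_3 ≤ t) = P(N ≥ 3) = 1 − P(N ≤ 2) ≈ 0.4816.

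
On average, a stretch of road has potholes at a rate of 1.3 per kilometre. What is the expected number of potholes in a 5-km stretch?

E[N] = λt = 1.3 × 5 = 6.5 (a 5-km stretch = 5 kilometres).

6.5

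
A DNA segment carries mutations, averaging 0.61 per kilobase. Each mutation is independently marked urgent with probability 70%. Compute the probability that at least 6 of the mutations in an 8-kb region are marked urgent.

Thinning: the mutations that are marked urgent themselves form a Poisson process with rate 0.7 × 0.61 = 0.427 per kilobase.
Over the interval, μ = 0.427 × 8 = 3.416 (an 8-kb region = 8 kilobases).
P(N ≥ 6) = 1 − P(N ≤ 5) ≈ 0.1315.

0.1315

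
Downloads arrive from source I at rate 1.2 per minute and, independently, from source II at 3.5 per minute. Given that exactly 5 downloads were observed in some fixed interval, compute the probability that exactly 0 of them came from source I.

Given the total, each event is independently from source I with probability p = λ_I/(λ_I+λ_II) = 1.2/4.7 ≈ 0.2553.
So K ~ Binomial(5, 1.2/4.7): P(K = 0) = C(5,0) · (1.2/4.7)^0 · (3.5/4.7)^5 ≈ 0.2290.

0.2290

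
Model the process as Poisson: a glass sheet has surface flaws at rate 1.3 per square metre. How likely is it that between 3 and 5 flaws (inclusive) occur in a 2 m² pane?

Over the interval, μ = 1.3 × 2 = 2.6 (a 2 m² pane = 2 square metres).
P(3 ≤ N ≤ 5) = Σ_{j=3}^{5} e^(−2.6) · 2.6^j/j! ≈ 0.4325.

0.4325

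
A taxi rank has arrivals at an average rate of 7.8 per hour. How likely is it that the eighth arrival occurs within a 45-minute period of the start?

0.2356

Over the interval, μ = 7.8 × 0.75 = 5.85 (a 45-minute period = 0.75 hours).
The eighth arrival falls in the interval iff at least 8 events occur there: P(S_8 ≤ t) = P(N ≥ 8) = 1 − P(N ≤ 7) ≈ 0.2356.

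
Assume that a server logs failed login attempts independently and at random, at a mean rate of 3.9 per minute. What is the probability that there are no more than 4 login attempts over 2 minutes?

Over the interval, μ = 3.9 × 2 = 7.8 (2 minutes).
P(N ≤ 4) = Σ_{j=0}^{4} e^(−μ) μ^j/j! ≈ 0.1117.

0.1117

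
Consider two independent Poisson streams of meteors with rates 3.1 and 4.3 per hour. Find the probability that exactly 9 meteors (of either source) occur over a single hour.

0.1121

Independent Poisson processes superpose: combined rate λ = 3.1 + 4.3 = 7.4 per hour.
So μ = 7.4.
P(N = 9) = e^(−7.4) · 7.4^9/9! ≈ 0.1121.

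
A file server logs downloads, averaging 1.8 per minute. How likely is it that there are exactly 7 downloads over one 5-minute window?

0.1171

Over the interval, μ = 1.8 × 5 = 9 (a 5-minute window = 5 minutes).
P(N = 7) = e^(−μ) μ^7/7! = e^(−9) · 9^7/5040 ≈ 0.1171.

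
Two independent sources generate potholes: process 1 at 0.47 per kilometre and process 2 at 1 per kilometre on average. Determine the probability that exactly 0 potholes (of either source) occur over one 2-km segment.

0.0529

Independent Poisson processes superpose: combined rate λ = 0.47 + 1 = 1.47 per kilometre.
Over the interval, μ = 1.47 × 2 = 2.94 (a 2-km segment = 2 kilometres).
P(N = 0) = e^(−2.94) · 2.94^0/0! ≈ 0.0529.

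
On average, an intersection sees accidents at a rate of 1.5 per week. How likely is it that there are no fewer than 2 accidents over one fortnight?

Over the interval, μ = 1.5 × 2 = 3 (a fortnight = 2 weeks).
P(N ≥ 2) = 1 − P(N ≤ 1) = 1 − Σ_{j=0}^{1} e^(−μ) μ^j/j! ≈ 0.8009.

0.8009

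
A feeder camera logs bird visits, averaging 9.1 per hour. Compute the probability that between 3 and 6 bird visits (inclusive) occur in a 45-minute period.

Over the interval, μ = 9.1 × 0.75 = 6.825 (a 45-minute period = 0.75 hours).
P(3 ≤ N ≤ 6) = Σ_{j=3}^{6} e^(−6.825) · 6.825^j/j! ≈ 0.4423.

0.4423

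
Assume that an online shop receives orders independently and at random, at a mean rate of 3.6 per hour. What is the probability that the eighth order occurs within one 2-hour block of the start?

0.4311

Over the interval, μ = 3.6 × 2 = 7.2 (a 2-hour block = 2 hours).
The eighth arrival falls in the interval iff at least 8 events occur there: P(S_8 ≤ t) = P(N ≥ 8) = 1 − P(N ≤ 7) ≈ 0.4311.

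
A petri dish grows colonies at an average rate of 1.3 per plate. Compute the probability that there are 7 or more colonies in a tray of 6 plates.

Over the interval, μ = 1.3 × 6 = 7.8 (a tray of 6 plates = 6 plates).
P(N ≥ 7) = 1 − P(N ≤ 6) = 1 − Σ_{j=0}^{6} e^(−μ) μ^j/j! ≈ 0.6616.

0.6616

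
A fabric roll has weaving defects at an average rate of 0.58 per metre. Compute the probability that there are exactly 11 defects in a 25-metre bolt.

Over the interval, μ = 0.58 × 25 = 14.5 (a 25-metre bolt = 25 metres).
P(N = 11) = e^(−μ) μ^11/11! = e^(−14.5) · 14.5^11/39916800 ≈ 0.0753.

0.0753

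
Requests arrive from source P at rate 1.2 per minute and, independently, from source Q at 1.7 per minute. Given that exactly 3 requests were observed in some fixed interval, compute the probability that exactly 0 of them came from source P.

0.2014

Given the total, each event is independently from source P with probability p = λ_P/(λ_P+λ_Q) = 1.2/2.9 ≈ 0.4138.
So K ~ Binomial(3, 1.2/2.9): P(K = 0) = C(3,0) · (1.2/2.9)^0 · (1.7/2.9)^3 ≈ 0.2014.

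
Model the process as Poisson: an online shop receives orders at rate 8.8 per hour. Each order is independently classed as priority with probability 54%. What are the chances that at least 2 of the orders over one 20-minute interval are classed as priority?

Thinning: the orders that are classed as priority themselves form a Poisson process with rate 0.54 × 8.8 = 4.752 per hour.
Over the interval, μ = 4.752 × 1/3 = 1.584 (a 20-minute interval = 1/3 hours).
P(N ≥ 2) = 1 − P(N ≤ 1) ≈ 0.4699.

0.4699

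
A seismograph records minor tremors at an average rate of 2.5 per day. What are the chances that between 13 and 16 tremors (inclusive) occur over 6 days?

Over the interval, μ = 2.5 × 6 = 15 (6 days).
P(13 ≤ N ≤ 16) = Σ_{j=13}^{16} e^(−15) · 15^j/j! ≈ 0.3965.

0.3965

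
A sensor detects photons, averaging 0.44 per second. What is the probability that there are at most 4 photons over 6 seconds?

0.8717

Over the interval, μ = 0.44 × 6 = 2.64 (6 seconds).
P(N ≤ 4) = Σ_{j=0}^{4} e^(−μ) μ^j/j! ≈ 0.8717.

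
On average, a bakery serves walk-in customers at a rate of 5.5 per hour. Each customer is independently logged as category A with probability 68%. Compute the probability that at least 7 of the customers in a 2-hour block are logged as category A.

Thinning: the customers that are logged as category A themselves form a Poisson process with rate 0.68 × 5.5 = 3.74 per hour.
Over the interval, μ = 3.74 × 2 = 7.48 (a 2-hour block = 2 hours).
P(N ≥ 7) = 1 − P(N ≤ 6) ≈ 0.6191.

0.6191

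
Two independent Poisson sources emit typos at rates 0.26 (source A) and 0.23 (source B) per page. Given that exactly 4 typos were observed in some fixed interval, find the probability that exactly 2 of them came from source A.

0.3722

Given the total, each event is independently from source A with probability p = λ_A/(λ_A+λ_B) = 0.26/0.49 ≈ 0.5306.
So K ~ Binomial(4, 0.26/0.49): P(K = 2) = C(4,2) · (0.26/0.49)^2 · (0.23/0.49)^2 ≈ 0.3722.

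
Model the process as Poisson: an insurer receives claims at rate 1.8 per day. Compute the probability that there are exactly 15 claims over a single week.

0.0826

Over the interval, μ = 1.8 × 7 = 12.6 (a week = 7 days).
P(N = 15) = e^(−μ) μ^15/15! = e^(−12.6) · 12.6^15/1307674368000 ≈ 0.0826.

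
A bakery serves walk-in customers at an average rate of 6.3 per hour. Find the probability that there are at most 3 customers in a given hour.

With mean μ = 6.3 per hour,
P(N ≤ 3) = Σ_{j=0}^{3} e^(−μ) μ^j/j! ≈ 0.1264.

0.1264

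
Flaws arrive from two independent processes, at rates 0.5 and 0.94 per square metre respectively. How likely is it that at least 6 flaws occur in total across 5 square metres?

0.7241

Independent Poisson processes superpose: combined rate λ = 0.5 + 0.94 = 1.44 per square metre.
Over the interval, μ = 1.44 × 5 = 7.2 (5 square metres).
P(N ≥ 6) = 1 − P(N ≤ 5) ≈ 0.7241.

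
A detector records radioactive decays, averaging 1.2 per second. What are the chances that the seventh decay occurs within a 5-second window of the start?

0.3937

Over the interval, μ = 1.2 × 5 = 6 (a 5-second window = 5 seconds).
The seventh arrival falls in the interval iff at least 7 events occur there: P(S_7 ≤ t) = P(N ≥ 7) = 1 − P(N ≤ 6) ≈ 0.3937.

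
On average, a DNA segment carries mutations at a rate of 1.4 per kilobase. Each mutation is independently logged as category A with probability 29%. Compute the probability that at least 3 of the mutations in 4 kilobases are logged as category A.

0.2229

Thinning: the mutations that are logged as category A themselves form a Poisson process with rate 0.29 × 1.4 = 0.406 per kilobase.
Over the interval, μ = 0.406 × 4 = 1.624 (4 kilobases).
P(N ≥ 3) = 1 − P(N ≤ 2) ≈ 0.2229.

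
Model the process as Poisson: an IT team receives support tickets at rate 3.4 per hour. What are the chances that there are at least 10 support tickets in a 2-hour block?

Over the interval, μ = 3.4 × 2 = 6.8 (a 2-hour block = 2 hours).
P(N ≥ 10) = 1 − P(N ≤ 9) = 1 − Σ_{j=0}^{9} e^(−μ) μ^j/j! ≈ 0.1498.

0.1498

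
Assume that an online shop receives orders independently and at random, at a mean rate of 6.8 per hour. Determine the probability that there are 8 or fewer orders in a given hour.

With mean μ = 6.8 per hour,
P(N ≤ 8) = Σ_{j=0}^{8} e^(−μ) μ^j/j! ≈ 0.7548.

0.7548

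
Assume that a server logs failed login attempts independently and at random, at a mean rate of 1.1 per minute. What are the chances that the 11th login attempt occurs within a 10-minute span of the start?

0.5401

Over the interval, μ = 1.1 × 10 = 11 (a 10-minute span = 10 minutes).
The 11th arrival falls in the interval iff at least 11 events occur there: P(S_11 ≤ t) = P(N ≥ 11) = 1 − P(N ≤ 10) ≈ 0.5401.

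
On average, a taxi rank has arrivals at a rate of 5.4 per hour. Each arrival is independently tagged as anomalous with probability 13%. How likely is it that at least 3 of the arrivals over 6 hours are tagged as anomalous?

Thinning: the arrivals that are tagged as anomalous themselves form a Poisson process with rate 0.13 × 5.4 = 0.702 per hour.
Over the interval, μ = 0.702 × 6 = 4.212 (6 hours).
P(N ≥ 3) = 1 − P(N ≤ 2) ≈ 0.7913.

0.7913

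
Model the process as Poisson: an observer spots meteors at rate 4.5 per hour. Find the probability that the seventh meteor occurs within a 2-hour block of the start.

0.7932

Over the interval, μ = 4.5 × 2 = 9 (a 2-hour block = 2 hours).
The seventh arrival falls in the interval iff at least 7 events occur there: P(S_7 ≤ t) = P(N ≥ 7) = 1 − P(N ≤ 6) ≈ 0.7932.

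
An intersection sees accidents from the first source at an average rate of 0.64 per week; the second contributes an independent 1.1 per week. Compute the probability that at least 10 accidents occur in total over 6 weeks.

0.5958

Independent Poisson processes superpose: combined rate λ = 0.64 + 1.1 = 1.74 per week.
Over the interval, μ = 1.74 × 6 = 10.44 (6 weeks).
P(N ≥ 10) = 1 − P(N ≤ 9) ≈ 0.5958.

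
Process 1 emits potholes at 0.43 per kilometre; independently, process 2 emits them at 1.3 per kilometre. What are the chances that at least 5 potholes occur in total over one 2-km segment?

Independent Poisson processes superpose: combined rate λ = 0.43 + 1.3 = 1.73 per kilometre.
Over the interval, μ = 1.73 × 2 = 3.46 (a 2-km segment = 2 kilometres).
P(N ≥ 5) = 1 − P(N ≤ 4) ≈ 0.2670.

0.2670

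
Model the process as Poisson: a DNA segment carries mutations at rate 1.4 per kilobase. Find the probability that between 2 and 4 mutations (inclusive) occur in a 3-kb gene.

0.5119

Over the interval, μ = 1.4 × 3 = 4.2 (a 3-kb gene = 3 kilobases).
P(2 ≤ N ≤ 4) = Σ_{j=2}^{4} e^(−4.2) · 4.2^j/j! ≈ 0.5119.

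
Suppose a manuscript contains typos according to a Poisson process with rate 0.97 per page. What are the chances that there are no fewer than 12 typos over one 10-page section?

Over the interval, μ = 0.97 × 10 = 9.7 (a 10-page section = 10 pages).
P(N ≥ 12) = 1 − P(N ≤ 11) = 1 − Σ_{j=0}^{11} e^(−μ) μ^j/j! ≈ 0.2697.

0.2697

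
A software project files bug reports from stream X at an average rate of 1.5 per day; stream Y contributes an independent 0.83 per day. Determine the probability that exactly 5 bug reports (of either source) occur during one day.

Independent Poisson processes superpose: combined rate λ = 1.5 + 0.83 = 2.33 per day.
So μ = 2.33.
P(N = 5) = e^(−2.33) · 2.33^5/5! ≈ 0.0557.

0.0557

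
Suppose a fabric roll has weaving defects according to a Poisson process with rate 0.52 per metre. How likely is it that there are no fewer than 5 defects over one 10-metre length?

0.5939

Over the interval, μ = 0.52 × 10 = 5.2 (a 10-metre length = 10 metres).
P(N ≥ 5) = 1 − P(N ≤ 4) = 1 − Σ_{j=0}^{4} e^(−μ) μ^j/j! ≈ 0.5939.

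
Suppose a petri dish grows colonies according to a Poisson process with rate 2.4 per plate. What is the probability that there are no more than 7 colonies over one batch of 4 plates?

0.2584

Over the interval, μ = 2.4 × 4 = 9.6 (a batch of 4 plates = 4 plates).
P(N ≤ 7) = Σ_{j=0}^{7} e^(−μ) μ^j/j! ≈ 0.2584.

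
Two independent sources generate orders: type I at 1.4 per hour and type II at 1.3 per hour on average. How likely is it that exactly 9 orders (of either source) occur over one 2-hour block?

Independent Poisson processes superpose: combined rate λ = 1.4 + 1.3 = 2.7 per hour.
Over the interval, μ = 2.7 × 2 = 5.4 (a 2-hour block = 2 hours).
P(N = 9) = e^(−5.4) · 5.4^9/9! ≈ 0.0486.

0.0486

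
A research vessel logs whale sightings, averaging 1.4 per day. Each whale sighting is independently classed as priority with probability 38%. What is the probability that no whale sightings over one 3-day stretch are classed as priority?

Thinning: the whale sightings that are classed as priority themselves form a Poisson process with rate 0.38 × 1.4 = 0.532 per day.
Over the interval, μ = 0.532 × 3 = 1.596 (a 3-day stretch = 3 days).
P(N = 0) = e^(−1.596) · 1.596^0/0! ≈ 0.2027.

0.2027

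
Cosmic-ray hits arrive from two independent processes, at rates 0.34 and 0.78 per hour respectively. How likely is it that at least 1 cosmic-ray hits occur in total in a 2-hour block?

Independent Poisson processes superpose: combined rate λ = 0.34 + 0.78 = 1.12 per hour.
Over the interval, μ = 1.12 × 2 = 2.24 (a 2-hour block = 2 hours).
P(N ≥ 1) = 1 − P(N ≤ 0) ≈ 0.8935.

0.8935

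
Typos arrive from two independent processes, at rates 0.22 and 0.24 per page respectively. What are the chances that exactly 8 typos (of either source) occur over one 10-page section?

Independent Poisson processes superpose: combined rate λ = 0.22 + 0.24 = 0.46 per page.
Over the interval, μ = 0.46 × 10 = 4.6 (a 10-page section = 10 pages).
P(N = 8) = e^(−4.6) · 4.6^8/8! ≈ 0.0500.

0.0500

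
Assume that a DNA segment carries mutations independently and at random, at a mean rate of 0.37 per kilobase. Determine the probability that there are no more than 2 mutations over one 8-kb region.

0.4322

Over the interval, μ = 0.37 × 8 = 2.96 (an 8-kb region = 8 kilobases).
P(N ≤ 2) = Σ_{j=0}^{2} e^(−μ) μ^j/j! ≈ 0.4322.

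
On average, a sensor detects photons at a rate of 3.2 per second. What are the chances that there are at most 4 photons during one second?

With mean μ = 3.2 per second,
P(N ≤ 4) = Σ_{j=0}^{4} e^(−μ) μ^j/j! ≈ 0.7806.

0.7806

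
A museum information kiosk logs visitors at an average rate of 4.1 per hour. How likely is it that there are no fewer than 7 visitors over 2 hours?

Over the interval, μ = 4.1 × 2 = 8.2 (2 hours).
P(N ≥ 7) = 1 − P(N ≤ 6) = 1 − Σ_{j=0}^{6} e^(−μ) μ^j/j! ≈ 0.7104.

0.7104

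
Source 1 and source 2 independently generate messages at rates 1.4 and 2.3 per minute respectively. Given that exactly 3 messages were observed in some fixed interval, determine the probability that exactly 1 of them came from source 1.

Given the total, each event is independently from source 1 with probability p = λ_1/(λ_1+λ_2) = 1.4/3.7 ≈ 0.3784.
So K ~ Binomial(3, 1.4/3.7): P(K = 1) = C(3,1) · (1.4/3.7)^1 · (2.3/3.7)^2 ≈ 0.4386.

0.4386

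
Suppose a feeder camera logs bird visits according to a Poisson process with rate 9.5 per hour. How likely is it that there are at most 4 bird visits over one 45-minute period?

0.1619

Over the interval, μ = 9.5 × 0.75 = 7.125 (a 45-minute period = 0.75 hours).
P(N ≤ 4) = Σ_{j=0}^{4} e^(−μ) μ^j/j! ≈ 0.1619.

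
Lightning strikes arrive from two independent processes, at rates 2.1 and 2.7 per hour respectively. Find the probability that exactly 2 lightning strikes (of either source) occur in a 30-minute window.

0.2613

Independent Poisson processes superpose: combined rate λ = 2.1 + 2.7 = 4.8 per hour.
Over the interval, μ = 4.8 × 0.5 = 2.4 (a 30-minute window = 0.5 hours).
P(N = 2) = e^(−2.4) · 2.4^2/2! ≈ 0.2613.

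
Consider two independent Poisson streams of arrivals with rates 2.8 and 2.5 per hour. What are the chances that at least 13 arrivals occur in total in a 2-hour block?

Independent Poisson processes superpose: combined rate λ = 2.8 + 2.5 = 5.3 per hour.
Over the interval, μ = 5.3 × 2 = 10.6 (a 2-hour block = 2 hours).
P(N ≥ 13) = 1 − P(N ≤ 12) ≈ 0.2684.

0.2684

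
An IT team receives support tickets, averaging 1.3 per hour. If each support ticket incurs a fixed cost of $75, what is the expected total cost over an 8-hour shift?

$780

E[N] = 1.3 × 8 = 10.4 (an 8-hour shift = 8 hours); E[cost] = 10.4 × $75 = $780.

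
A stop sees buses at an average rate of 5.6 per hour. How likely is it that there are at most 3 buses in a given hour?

0.1906

With mean μ = 5.6 per hour,
P(N ≤ 3) = Σ_{j=0}^{3} e^(−μ) μ^j/j! ≈ 0.1906.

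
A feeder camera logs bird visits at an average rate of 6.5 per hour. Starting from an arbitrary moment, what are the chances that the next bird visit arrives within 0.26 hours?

Inter-arrival times are exponential with rate λ = 6.5 per hour.
P(T ≤ 0.26) = 1 − e^(−λt) = 1 − e^(−6.5 × 0.26) = 1 − e^(−1.69) ≈ 0.8155.

0.8155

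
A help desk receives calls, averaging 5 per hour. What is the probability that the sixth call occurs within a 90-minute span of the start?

Over the interval, μ = 5 × 1.5 = 7.5 (a 90-minute span = 1.5 hours).
The sixth arrival falls in the interval iff at least 6 events occur there: P(S_6 ≤ t) = P(N ≥ 6) = 1 − P(N ≤ 5) ≈ 0.7586.

0.7586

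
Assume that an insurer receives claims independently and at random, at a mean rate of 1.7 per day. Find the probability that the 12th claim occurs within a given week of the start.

0.5269

Over the interval, μ = 1.7 × 7 = 11.9 (a week = 7 days).
The 12th arrival falls in the interval iff at least 12 events occur there: P(S_12 ≤ t) = P(N ≥ 12) = 1 − P(N ≤ 11) ≈ 0.5269.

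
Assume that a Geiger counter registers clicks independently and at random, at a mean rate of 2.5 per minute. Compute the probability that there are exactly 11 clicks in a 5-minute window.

Over the interval, μ = 2.5 × 5 = 12.5 (a 5-minute window = 5 minutes).
P(N = 11) = e^(−μ) μ^11/11! = e^(−12.5) · 12.5^11/39916800 ≈ 0.1087.

0.1087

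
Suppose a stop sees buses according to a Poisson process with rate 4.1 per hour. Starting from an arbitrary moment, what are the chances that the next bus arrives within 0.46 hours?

0.8483

Inter-arrival times are exponential with rate λ = 4.1 per hour.
P(T ≤ 0.46) = 1 − e^(−λt) = 1 − e^(−4.1 × 0.46) = 1 − e^(−1.886) ≈ 0.8483.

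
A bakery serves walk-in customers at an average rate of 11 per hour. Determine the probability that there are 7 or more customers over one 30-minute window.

0.3140

Over the interval, μ = 11 × 0.5 = 5.5 (a 30-minute window = 0.5 hours).
P(N ≥ 7) = 1 − P(N ≤ 6) = 1 − Σ_{j=0}^{6} e^(−μ) μ^j/j! ≈ 0.3140.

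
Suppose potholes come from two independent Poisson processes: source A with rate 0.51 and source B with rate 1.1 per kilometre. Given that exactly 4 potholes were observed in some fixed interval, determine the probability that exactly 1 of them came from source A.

Given the total, each event is independently from source A with probability p = λ_A/(λ_A+λ_B) = 0.51/1.61 ≈ 0.3168.
So K ~ Binomial(4, 0.51/1.61): P(K = 1) = C(4,1) · (0.51/1.61)^1 · (1.1/1.61)^3 ≈ 0.4041.

0.4041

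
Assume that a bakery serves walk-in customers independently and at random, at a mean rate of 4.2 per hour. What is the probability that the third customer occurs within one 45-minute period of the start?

Over the interval, μ = 4.2 × 0.75 = 3.15 (a 45-minute period = 0.75 hours).
The third arrival falls in the interval iff at least 3 events occur there: P(S_3 ≤ t) = P(N ≥ 3) = 1 − P(N ≤ 2) ≈ 0.6096.

0.6096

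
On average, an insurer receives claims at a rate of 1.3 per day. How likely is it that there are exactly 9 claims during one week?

Over the interval, μ = 1.3 × 7 = 9.1 (a week = 7 days).
P(N = 9) = e^(−μ) μ^9/9! = e^(−9.1) · 9.1^9/362880 ≈ 0.1317.

0.1317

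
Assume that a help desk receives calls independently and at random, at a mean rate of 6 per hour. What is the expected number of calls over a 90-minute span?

E[N] = λt = 6 × 1.5 = 9 (a 90-minute span = 1.5 hours).

9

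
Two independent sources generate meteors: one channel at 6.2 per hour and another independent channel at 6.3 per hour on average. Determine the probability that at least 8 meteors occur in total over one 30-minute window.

Independent Poisson processes superpose: combined rate λ = 6.2 + 6.3 = 12.5 per hour.
Over the interval, μ = 12.5 × 0.5 = 6.25 (a 30-minute window = 0.5 hours).
P(N ≥ 8) = 1 − P(N ≤ 7) ≈ 0.2911.

0.2911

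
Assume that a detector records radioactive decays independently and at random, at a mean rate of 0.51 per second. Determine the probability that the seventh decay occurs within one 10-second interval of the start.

Over the interval, μ = 0.51 × 10 = 5.1 (a 10-second interval = 10 seconds).
The seventh arrival falls in the interval iff at least 7 events occur there: P(S_7 ≤ t) = P(N ≥ 7) = 1 − P(N ≤ 6) ≈ 0.2526.

0.2526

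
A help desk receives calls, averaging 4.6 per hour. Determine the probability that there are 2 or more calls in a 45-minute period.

0.8587

Over the interval, μ = 4.6 × 0.75 = 3.45 (a 45-minute period = 0.75 hours).
P(N ≥ 2) = 1 − P(N ≤ 1) = 1 − Σ_{j=0}^{1} e^(−μ) μ^j/j! ≈ 0.8587.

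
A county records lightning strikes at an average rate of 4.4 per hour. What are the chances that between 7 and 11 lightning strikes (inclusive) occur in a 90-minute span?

Over the interval, μ = 4.4 × 1.5 = 6.6 (a 90-minute span = 1.5 hours).
P(7 ≤ N ≤ 11) = Σ_{j=7}^{11} e^(−6.6) · 6.6^j/j! ≈ 0.4519.

0.4519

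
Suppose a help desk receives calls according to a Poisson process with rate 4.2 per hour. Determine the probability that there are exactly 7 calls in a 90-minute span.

Over the interval, μ = 4.2 × 1.5 = 6.3 (a 90-minute span = 1.5 hours).
P(N = 7) = e^(−μ) μ^7/7! = e^(−6.3) · 6.3^7/5040 ≈ 0.1435.

0.1435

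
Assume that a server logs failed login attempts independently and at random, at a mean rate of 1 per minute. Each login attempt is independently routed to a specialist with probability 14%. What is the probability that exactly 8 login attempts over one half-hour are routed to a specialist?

Thinning: the login attempts that are routed to a specialist themselves form a Poisson process with rate 0.14 × 1 = 0.14 per minute.
Over the interval, μ = 0.14 × 30 = 4.2 (a half-hour = 30 minutes).
P(N = 8) = e^(−4.2) · 4.2^8/8! ≈ 0.0360.

0.0360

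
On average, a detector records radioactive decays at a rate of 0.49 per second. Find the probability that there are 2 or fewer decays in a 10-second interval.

0.1333

Over the interval, μ = 0.49 × 10 = 4.9 (a 10-second interval = 10 seconds).
P(N ≤ 2) = Σ_{j=0}^{2} e^(−μ) μ^j/j! ≈ 0.1333.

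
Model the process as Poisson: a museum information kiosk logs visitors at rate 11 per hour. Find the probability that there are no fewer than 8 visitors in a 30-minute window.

0.1905

Over the interval, μ = 11 × 0.5 = 5.5 (a 30-minute window = 0.5 hours).
P(N ≥ 8) = 1 − P(N ≤ 7) = 1 − Σ_{j=0}^{7} e^(−μ) μ^j/j! ≈ 0.1905.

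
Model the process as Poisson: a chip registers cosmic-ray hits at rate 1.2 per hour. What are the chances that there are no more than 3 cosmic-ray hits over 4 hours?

0.2942

Over the interval, μ = 1.2 × 4 = 4.8 (4 hours).
P(N ≤ 3) = Σ_{j=0}^{3} e^(−μ) μ^j/j! ≈ 0.2942.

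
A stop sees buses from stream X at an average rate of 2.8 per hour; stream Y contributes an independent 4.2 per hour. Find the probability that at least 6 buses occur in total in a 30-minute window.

Independent Poisson processes superpose: combined rate λ = 2.8 + 4.2 = 7 per hour.
Over the interval, μ = 7 × 0.5 = 3.5 (a 30-minute window = 0.5 hours).
P(N ≥ 6) = 1 − P(N ≤ 5) ≈ 0.1424.

0.1424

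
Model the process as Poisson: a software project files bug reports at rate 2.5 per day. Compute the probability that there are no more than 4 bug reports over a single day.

With mean μ = 2.5 per day,
P(N ≤ 4) = Σ_{j=0}^{4} e^(−μ) μ^j/j! ≈ 0.8912.

0.8912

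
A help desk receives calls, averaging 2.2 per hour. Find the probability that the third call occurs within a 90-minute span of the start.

0.6406

Over the interval, μ = 2.2 × 1.5 = 3.3 (a 90-minute span = 1.5 hours).
The third arrival falls in the interval iff at least 3 events occur there: P(S_3 ≤ t) = P(N ≥ 3) = 1 − P(N ≤ 2) ≈ 0.6406.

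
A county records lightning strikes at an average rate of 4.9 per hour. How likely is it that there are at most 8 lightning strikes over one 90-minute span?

Over the interval, μ = 4.9 × 1.5 = 7.35 (a 90-minute span = 1.5 hours).
P(N ≤ 8) = Σ_{j=0}^{8} e^(−μ) μ^j/j! ≈ 0.6825.

0.6825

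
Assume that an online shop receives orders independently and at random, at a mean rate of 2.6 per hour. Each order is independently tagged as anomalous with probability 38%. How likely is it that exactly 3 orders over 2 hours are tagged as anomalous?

Thinning: the orders that are tagged as anomalous themselves form a Poisson process with rate 0.38 × 2.6 = 0.988 per hour.
Over the interval, μ = 0.988 × 2 = 1.976 (2 hours).
P(N = 3) = e^(−1.976) · 1.976^3/3! ≈ 0.1783.

0.1783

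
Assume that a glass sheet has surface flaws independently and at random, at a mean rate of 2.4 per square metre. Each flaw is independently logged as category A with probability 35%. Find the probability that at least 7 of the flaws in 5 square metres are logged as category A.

0.1325

Thinning: the flaws that are logged as category A themselves form a Poisson process with rate 0.35 × 2.4 = 0.84 per square metre.
Over the interval, μ = 0.84 × 5 = 4.2 (5 square metres).
P(N ≥ 7) = 1 − P(N ≤ 6) ≈ 0.1325.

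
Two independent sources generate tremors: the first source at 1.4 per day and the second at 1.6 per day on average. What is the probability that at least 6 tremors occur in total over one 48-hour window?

Independent Poisson processes superpose: combined rate λ = 1.4 + 1.6 = 3 per day.
Over the interval, μ = 3 × 2 = 6 (a 48-hour window = 2 days).
P(N ≥ 6) = 1 − P(N ≤ 5) ≈ 0.5543.

0.5543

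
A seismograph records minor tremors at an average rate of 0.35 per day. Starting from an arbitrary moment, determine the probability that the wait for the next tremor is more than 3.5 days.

The wait for the next event is exponential with rate λ = 0.35 per day.
P(T > 3.5) = e^(−λt) = e^(−0.35 × 3.5) = e^(−1.225) ≈ 0.2938.

0.2938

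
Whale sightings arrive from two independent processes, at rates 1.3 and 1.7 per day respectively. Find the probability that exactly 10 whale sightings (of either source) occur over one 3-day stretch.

0.1186

Independent Poisson processes superpose: combined rate λ = 1.3 + 1.7 = 3 per day.
Over the interval, μ = 3 × 3 = 9 (a 3-day stretch = 3 days).
P(N = 10) = e^(−9) · 9^10/10! ≈ 0.1186.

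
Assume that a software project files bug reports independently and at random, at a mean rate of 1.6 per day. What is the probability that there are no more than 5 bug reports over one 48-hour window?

0.8946

Over the interval, μ = 1.6 × 2 = 3.2 (a 48-hour window = 2 days).
P(N ≤ 5) = Σ_{j=0}^{5} e^(−μ) μ^j/j! ≈ 0.8946.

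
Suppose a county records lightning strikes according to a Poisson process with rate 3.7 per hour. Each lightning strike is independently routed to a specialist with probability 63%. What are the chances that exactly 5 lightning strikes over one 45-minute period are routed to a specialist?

Thinning: the lightning strikes that are routed to a specialist themselves form a Poisson process with rate 0.63 × 3.7 = 2.331 per hour.
Over the interval, μ = 2.331 × 0.75 = 1.74825 (a 45-minute period = 0.75 hours).
P(N = 5) = e^(−1.74825) · 1.74825^5/5! ≈ 0.0237.

0.0237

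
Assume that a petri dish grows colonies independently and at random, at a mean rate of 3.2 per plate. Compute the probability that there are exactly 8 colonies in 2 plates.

0.1160

Over the interval, μ = 3.2 × 2 = 6.4 (2 plates).
P(N = 8) = e^(−μ) μ^8/8! = e^(−6.4) · 6.4^8/40320 ≈ 0.1160.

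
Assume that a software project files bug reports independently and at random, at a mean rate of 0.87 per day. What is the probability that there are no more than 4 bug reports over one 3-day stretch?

0.8760

Over the interval, μ = 0.87 × 3 = 2.61 (a 3-day stretch = 3 days).
P(N ≤ 4) = Σ_{j=0}^{4} e^(−μ) μ^j/j! ≈ 0.8760.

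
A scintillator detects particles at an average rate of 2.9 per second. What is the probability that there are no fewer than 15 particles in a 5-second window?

Over the interval, μ = 2.9 × 5 = 14.5 (a 5-second window = 5 seconds).
P(N ≥ 15) = 1 − P(N ≤ 14) = 1 − Σ_{j=0}^{14} e^(−μ) μ^j/j! ≈ 0.4824.

0.4824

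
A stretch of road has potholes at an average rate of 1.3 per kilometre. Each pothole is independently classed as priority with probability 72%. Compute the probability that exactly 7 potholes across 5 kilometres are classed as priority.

Thinning: the potholes that are classed as priority themselves form a Poisson process with rate 0.72 × 1.3 = 0.936 per kilometre.
Over the interval, μ = 0.936 × 5 = 4.68 (5 kilometres).
P(N = 7) = e^(−4.68) · 4.68^7/7! ≈ 0.0905.

0.0905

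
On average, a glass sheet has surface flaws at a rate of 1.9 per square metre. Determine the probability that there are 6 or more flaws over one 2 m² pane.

Over the interval, μ = 1.9 × 2 = 3.8 (a 2 m² pane = 2 square metres).
P(N ≥ 6) = 1 − P(N ≤ 5) = 1 − Σ_{j=0}^{5} e^(−μ) μ^j/j! ≈ 0.1844.

0.1844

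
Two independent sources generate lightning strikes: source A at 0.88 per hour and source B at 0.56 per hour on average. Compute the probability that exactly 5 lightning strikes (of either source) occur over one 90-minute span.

Independent Poisson processes superpose: combined rate λ = 0.88 + 0.56 = 1.44 per hour.
Over the interval, μ = 1.44 × 1.5 = 2.16 (a 90-minute span = 1.5 hours).
P(N = 5) = e^(−2.16) · 2.16^5/5! ≈ 0.0452.

0.0452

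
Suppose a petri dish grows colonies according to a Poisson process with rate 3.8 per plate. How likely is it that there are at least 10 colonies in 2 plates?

Over the interval, μ = 3.8 × 2 = 7.6 (2 plates).
P(N ≥ 10) = 1 − P(N ≤ 9) = 1 − Σ_{j=0}^{9} e^(−μ) μ^j/j! ≈ 0.2351.

0.2351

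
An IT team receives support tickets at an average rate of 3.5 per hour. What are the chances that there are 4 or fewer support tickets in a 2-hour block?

0.1730

Over the interval, μ = 3.5 × 2 = 7 (a 2-hour block = 2 hours).
P(N ≤ 4) = Σ_{j=0}^{4} e^(−μ) μ^j/j! ≈ 0.1730.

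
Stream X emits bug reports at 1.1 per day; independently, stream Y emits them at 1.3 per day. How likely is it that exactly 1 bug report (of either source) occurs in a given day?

0.2177

Independent Poisson processes superpose: combined rate λ = 1.1 + 1.3 = 2.4 per day.
So μ = 2.4.
P(N = 1) = e^(−2.4) · 2.4^1/1! ≈ 0.2177.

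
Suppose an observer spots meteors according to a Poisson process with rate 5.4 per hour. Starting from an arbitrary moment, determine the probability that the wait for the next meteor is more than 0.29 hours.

0.2089

The wait for the next event is exponential with rate λ = 5.4 per hour.
P(T > 0.29) = e^(−λt) = e^(−5.4 × 0.29) = e^(−1.566) ≈ 0.2089.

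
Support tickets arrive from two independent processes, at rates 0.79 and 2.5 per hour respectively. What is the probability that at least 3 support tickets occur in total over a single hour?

0.6386

Independent Poisson processes superpose: combined rate λ = 0.79 + 2.5 = 3.29 per hour.
So μ = 3.29.
P(N ≥ 3) = 1 − P(N ≤ 2) ≈ 0.6386.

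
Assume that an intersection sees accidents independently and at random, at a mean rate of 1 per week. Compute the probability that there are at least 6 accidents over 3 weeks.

0.0839

Over the interval, μ = 1 × 3 = 3 (3 weeks).
P(N ≥ 6) = 1 − P(N ≤ 5) = 1 − Σ_{j=0}^{5} e^(−μ) μ^j/j! ≈ 0.0839.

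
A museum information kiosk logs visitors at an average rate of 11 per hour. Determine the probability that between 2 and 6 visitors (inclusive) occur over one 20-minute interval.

0.8018

Over the interval, μ = 11 × 1/3 ≈ 3.66667 (a 20-minute interval = 1/3 hours).
P(2 ≤ N ≤ 6) = Σ_{j=2}^{6} e^(−3.66667) · 3.66667^j/j! ≈ 0.8018.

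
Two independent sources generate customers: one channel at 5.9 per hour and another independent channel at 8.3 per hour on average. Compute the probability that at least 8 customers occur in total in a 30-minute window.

0.4162

Independent Poisson processes superpose: combined rate λ = 5.9 + 8.3 = 14.2 per hour.
Over the interval, μ = 14.2 × 0.5 = 7.1 (a 30-minute window = 0.5 hours).
P(N ≥ 8) = 1 − P(N ≤ 7) ≈ 0.4162.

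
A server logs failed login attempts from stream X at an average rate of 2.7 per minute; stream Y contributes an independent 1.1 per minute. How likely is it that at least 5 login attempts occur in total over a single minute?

Independent Poisson processes superpose: combined rate λ = 2.7 + 1.1 = 3.8 per minute.
So μ = 3.8.
P(N ≥ 5) = 1 − P(N ≤ 4) ≈ 0.3322.

0.3322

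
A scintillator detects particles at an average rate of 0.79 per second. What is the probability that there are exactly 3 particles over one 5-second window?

Over the interval, μ = 0.79 × 5 = 3.95 (a 5-second window = 5 seconds).
P(N = 3) = e^(−μ) μ^3/3! = e^(−3.95) · 3.95^3/6 ≈ 0.1978.

0.1978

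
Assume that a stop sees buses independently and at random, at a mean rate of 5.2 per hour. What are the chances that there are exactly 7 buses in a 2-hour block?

0.0795

Over the interval, μ = 5.2 × 2 = 10.4 (a 2-hour block = 2 hours).
P(N = 7) = e^(−μ) μ^7/7! = e^(−10.4) · 10.4^7/5040 ≈ 0.0795.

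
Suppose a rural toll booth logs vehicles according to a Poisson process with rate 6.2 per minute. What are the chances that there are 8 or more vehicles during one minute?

0.2840

With mean μ = 6.2 per minute,
P(N ≥ 8) = 1 − P(N ≤ 7) = 1 − Σ_{j=0}^{7} e^(−μ) μ^j/j! ≈ 0.2840.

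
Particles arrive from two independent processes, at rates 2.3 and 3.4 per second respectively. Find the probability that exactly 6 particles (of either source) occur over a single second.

Independent Poisson processes superpose: combined rate λ = 2.3 + 3.4 = 5.7 per second.
So μ = 5.7.
P(N = 6) = e^(−5.7) · 5.7^6/6! ≈ 0.1594.

0.1594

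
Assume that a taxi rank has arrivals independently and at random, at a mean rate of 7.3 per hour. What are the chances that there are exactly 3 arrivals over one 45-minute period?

Over the interval, μ = 7.3 × 0.75 = 5.475 (a 45-minute period = 0.75 hours).
P(N = 3) = e^(−μ) μ^3/3! = e^(−5.475) · 5.475^3/6 ≈ 0.1146.

0.1146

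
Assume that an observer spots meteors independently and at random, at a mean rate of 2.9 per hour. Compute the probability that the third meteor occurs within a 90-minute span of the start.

Over the interval, μ = 2.9 × 1.5 = 4.35 (a 90-minute span = 1.5 hours).
The third arrival falls in the interval iff at least 3 events occur there: P(S_3 ≤ t) = P(N ≥ 3) = 1 − P(N ≤ 2) ≈ 0.8088.

0.8088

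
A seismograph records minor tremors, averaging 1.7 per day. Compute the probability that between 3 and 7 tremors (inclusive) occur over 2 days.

0.6372

Over the interval, μ = 1.7 × 2 = 3.4 (2 days).
P(3 ≤ N ≤ 7) = Σ_{j=3}^{7} e^(−3.4) · 3.4^j/j! ≈ 0.6372.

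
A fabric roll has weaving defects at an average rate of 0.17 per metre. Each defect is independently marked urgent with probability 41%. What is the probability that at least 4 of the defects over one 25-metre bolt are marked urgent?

0.0996

Thinning: the defects that are marked urgent themselves form a Poisson process with rate 0.41 × 0.17 = 0.0697 per metre.
Over the interval, μ = 0.0697 × 25 = 1.7425 (a 25-metre bolt = 25 metres).
P(N ≥ 4) = 1 − P(N ≤ 3) ≈ 0.0996.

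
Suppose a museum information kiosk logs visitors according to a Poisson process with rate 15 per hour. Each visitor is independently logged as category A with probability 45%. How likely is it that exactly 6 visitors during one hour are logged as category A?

0.1538

Thinning: the visitors that are logged as category A themselves form a Poisson process with rate 0.45 × 15 = 6.75 per hour.
So μ = 6.75.
P(N = 6) = e^(−6.75) · 6.75^6/6! ≈ 0.1538.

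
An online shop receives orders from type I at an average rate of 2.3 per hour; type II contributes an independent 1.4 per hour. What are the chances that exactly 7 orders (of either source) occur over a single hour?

Independent Poisson processes superpose: combined rate λ = 2.3 + 1.4 = 3.7 per hour.
So μ = 3.7.
P(N = 7) = e^(−3.7) · 3.7^7/7! ≈ 0.0466.

0.0466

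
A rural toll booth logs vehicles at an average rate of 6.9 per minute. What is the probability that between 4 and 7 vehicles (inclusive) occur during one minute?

With mean μ = 6.9 per minute,
P(4 ≤ N ≤ 7) = Σ_{j=4}^{7} e^(−6.9) · 6.9^j/j! ≈ 0.5265.

0.5265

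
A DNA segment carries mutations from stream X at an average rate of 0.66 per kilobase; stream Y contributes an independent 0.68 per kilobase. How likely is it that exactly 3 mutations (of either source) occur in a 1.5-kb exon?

Independent Poisson processes superpose: combined rate λ = 0.66 + 0.68 = 1.34 per kilobase.
Over the interval, μ = 1.34 × 1.5 = 2.01 (a 1.5-kb exon = 1.5 kilobases).
P(N = 3) = e^(−2.01) · 2.01^3/3! ≈ 0.1813.

0.1813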